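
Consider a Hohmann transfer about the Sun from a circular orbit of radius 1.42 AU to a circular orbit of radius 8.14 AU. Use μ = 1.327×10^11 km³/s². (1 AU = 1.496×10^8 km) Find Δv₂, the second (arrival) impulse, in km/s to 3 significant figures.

In km: r₁ = 1.42 × 1.496×10^8 = 2.12432×10^8 km; r₂ = 8.14 × 1.496×10^8 = 1.217744×10^9 km.
The Hohmann ellipse has a_t = (r₁ + r₂)/2 = 7.15088×10^8 km.
On the circular orbit at r = 1.217744×10^9 km, v_c = √(μ/r) = 10.439 km/s.
Transfer-orbit speed at the same r (vis-viva, a = a_t): v_t = √[μ(2/r − 1/a_t)] = 5.6897 km/s.
Δv₂ = |v_t − v_c| = |5.6897 − 10.439| = 4.749 km/s.

Δv₂ = 4.75 km/s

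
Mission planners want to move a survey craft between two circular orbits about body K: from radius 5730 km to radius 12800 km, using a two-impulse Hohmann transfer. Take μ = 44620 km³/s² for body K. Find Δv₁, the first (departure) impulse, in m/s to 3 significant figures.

Transfer-ellipse semi-major axis a_t = (r₁ + r₂)/2 = (5730 + 12800)/2 = 9265 km.
Circular speed at r = 5730 km: v_c = √(μ/r) = 2.79053 km/s.
Transfer-orbit speed at the same r (vis-viva, a = a_t): v_t = √[μ(2/r − 1/a_t)] = 3.27997 km/s.
Δv₁ = |v_t − v_c| = |3.27997 − 2.79053| = 0.4894 km/s.

Δv₁ = 489 m/s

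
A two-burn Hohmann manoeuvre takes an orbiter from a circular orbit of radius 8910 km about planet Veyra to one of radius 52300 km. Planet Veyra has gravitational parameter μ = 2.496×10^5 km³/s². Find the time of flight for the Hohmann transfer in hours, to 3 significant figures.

t = 9.35 hours

The Hohmann ellipse has a_t = (r₁ + r₂)/2 = 30605 km.
By Kepler's third law the transfer-orbit period is T = 2π√(a_t³/μ), so t = T/2 = 33670 s.
Converting: 33670 s ÷ 3600 s/hour = 9.35 hours.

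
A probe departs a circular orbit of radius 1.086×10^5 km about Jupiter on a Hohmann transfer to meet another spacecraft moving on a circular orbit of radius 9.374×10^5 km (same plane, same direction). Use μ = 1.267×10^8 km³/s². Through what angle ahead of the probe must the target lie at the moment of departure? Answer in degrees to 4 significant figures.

The Hohmann ellipse has a_t = (r₁ + r₂)/2 = 5.230×10^5 km.
Transfer time t = π√(a_t³/μ) = 1.0556×10^5 s.
Target angular speed ω₂ = √(μ/r₂³) = 1.2402×10^-5 rad/s.
Angle swept by the target during transfer: ω₂·t = 1.3092 rad = 75.01°.
The probe traverses 180° on the transfer ellipse, so the target must lead by 180° − 75.01° = 105.0°.

φ = 105.0°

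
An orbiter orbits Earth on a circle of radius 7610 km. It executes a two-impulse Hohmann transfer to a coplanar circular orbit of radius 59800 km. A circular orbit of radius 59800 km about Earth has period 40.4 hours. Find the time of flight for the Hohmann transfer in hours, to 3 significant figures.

t = 8.55 hours

From Kepler's third law T² = 4π²r³/μ at r = 59800 km, T = 40.4 hours = 40.4 × 3600 s = 1.4544×10^5 s: μ = 4π²r³/T² = 3.99113×10^5 km³/s².
Transfer-ellipse semi-major axis a_t = (r₁ + r₂)/2 = (7610 + 59800)/2 = 33705 km.
Transfer time t = π√(a_t³/μ) = π√((33705)³ / 3.99113×10^5) = 30770 s.
Converting: 30770 s ÷ 3600 s/hour = 8.55 hours.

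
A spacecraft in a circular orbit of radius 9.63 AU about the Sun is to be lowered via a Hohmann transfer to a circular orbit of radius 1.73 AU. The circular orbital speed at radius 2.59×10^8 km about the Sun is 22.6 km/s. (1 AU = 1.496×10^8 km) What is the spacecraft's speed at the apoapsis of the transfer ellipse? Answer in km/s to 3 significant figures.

v = 5.29 km/s

From the circular-orbit relation v² = μ/r at r = 2.59×10^8 km: μ = v²r = (22.6)² × 2.59×10^8 = 1.32287×10^11 km³/s².
In km: r₁ = 9.63 × 1.496×10^8 = 1.440648×10^9 km; r₂ = 1.73 × 1.496×10^8 = 2.58808×10^8 km.
Transfer-ellipse semi-major axis a_t = (r₁ + r₂)/2 = (1.440648×10^9 + 2.58808×10^8)/2 = 8.49728×10^8 km.
The apoapsis of the transfer ellipse is at r = 1.440648×10^9 km.
Applying v² = μ(2/r − 1/a_t): v = 5.288 km/s.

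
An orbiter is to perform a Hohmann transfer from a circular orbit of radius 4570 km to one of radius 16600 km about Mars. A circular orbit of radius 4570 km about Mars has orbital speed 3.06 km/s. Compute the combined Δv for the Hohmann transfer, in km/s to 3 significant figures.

Δv = 1.32 km/s

From the circular-orbit relation v² = μ/r at r = 4570 km: μ = v²r = (3.06)² × 4570 = 42791.7 km³/s².
Transfer-ellipse semi-major axis a_t = (r₁ + r₂)/2 = (4570 + 16600)/2 = 10585 km.
Circular speed at r₁: v₁ = √(μ/r₁) = √(42791.7/4570) = 3.060 km/s.
Transfer-orbit speed at r₁ (v² = μ(2/r − 1/a)): v_p = √[μ(2/r₁ − 1/a_t)] = 3.832 km/s.
First burn Δv₁ = |v_p − v₁| = 0.7720 km/s.
At r₂, v₂ = √(μ/r₂) = 1.6056 km/s.
Transfer-orbit speed at r₂: v_a = √[μ(2/r₂ − 1/a_t)] = 1.0550 km/s.
Second burn Δv₂ = |v₂ − v_a| = 0.5506 km/s.
Δv = Δv₁ + Δv₂ = 0.7720 + 0.5506 = 1.323 km/s.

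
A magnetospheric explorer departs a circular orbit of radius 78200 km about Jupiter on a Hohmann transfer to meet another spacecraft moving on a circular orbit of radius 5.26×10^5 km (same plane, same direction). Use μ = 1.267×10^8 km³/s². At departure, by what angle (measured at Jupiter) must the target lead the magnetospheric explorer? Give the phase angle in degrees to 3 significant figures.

The Hohmann ellipse has a_t = (r₁ + r₂)/2 = 3.021×10^5 km.
The half-period of the transfer ellipse is t = π√(a_t³/μ) = 46343 s.
Target angular speed ω₂ = √(μ/r₂³) = 2.9506×10^-5 rad/s.
Angle swept by the target during transfer: ω₂·t = 1.3674 rad = 78.35°.
Arrival is 180° from departure on the ellipse, so φ = 180° − 78.35° = 102°.

φ = 102°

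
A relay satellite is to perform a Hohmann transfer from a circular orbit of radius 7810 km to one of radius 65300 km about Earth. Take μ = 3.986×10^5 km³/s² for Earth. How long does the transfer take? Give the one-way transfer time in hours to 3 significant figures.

Semi-major axis of the transfer orbit: a_t = (7810 + 65300)/2 = 36555 km.
Transfer time t = π√(a_t³/μ) = π√((36555)³ / 3.986×10^5) = 34780 s.
Converting: 34780 s ÷ 3600 s/hour = 9.66 hours.

t = 9.66 hours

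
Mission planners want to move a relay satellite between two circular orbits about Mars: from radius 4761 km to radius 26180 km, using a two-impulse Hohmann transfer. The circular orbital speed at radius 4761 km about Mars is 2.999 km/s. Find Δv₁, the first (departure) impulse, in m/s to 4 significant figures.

From the circular-orbit relation v² = μ/r at r = 4761 km: μ = v²r = (2.999)² × 4761 = 42820.4 km³/s².
Transfer-ellipse semi-major axis a_t = (r₁ + r₂)/2 = (4761 + 26180)/2 = 15470.5 km.
Circular speed at r = 4761 km: v_c = √(μ/r) = 2.9990 km/s.
Vis-viva on the transfer ellipse at r = 4761 km gives v_t = √[μ(2/r − 1/a_t)] = 3.9013 km/s.
Δv₁ = |v_t − v_c| = |3.9013 − 2.9990| = 0.9023 km/s.

Δv₁ = 902.3 m/s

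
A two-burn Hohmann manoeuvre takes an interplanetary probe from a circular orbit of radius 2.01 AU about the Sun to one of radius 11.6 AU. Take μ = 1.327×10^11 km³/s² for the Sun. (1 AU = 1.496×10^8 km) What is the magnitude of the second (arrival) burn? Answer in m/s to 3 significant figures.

Δv₂ = 3990 m/s

In km: r₁ = 2.01 × 1.496×10^8 = 3.00696×10^8 km; r₂ = 11.6 × 1.496×10^8 = 1.73536×10^9 km.
Semi-major axis of the transfer orbit: a_t = (3.00696×10^8 + 1.73536×10^9)/2 = 1.018028×10^9 km.
On the circular orbit at r = 1.73536×10^9 km, v_c = √(μ/r) = 8.745 km/s.
Transfer-orbit speed at the same r (vis-viva, a = a_t): v_t = √[μ(2/r − 1/a_t)] = 4.753 km/s.
Δv₂ = |v_t − v_c| = |4.753 − 8.745| = 3.992 km/s.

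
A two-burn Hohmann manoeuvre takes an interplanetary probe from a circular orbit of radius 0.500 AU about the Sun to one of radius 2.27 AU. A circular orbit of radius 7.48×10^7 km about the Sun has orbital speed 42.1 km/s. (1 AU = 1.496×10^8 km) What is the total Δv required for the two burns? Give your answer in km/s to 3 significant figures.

From the circular-orbit relation v² = μ/r at r = 7.48×10^7 km: μ = v²r = (42.1)² × 7.48×10^7 = 1.32576×10^11 km³/s².
In km: r₁ = 0.500 × 1.496×10^8 = 7.480×10^7 km; r₂ = 2.27 × 1.496×10^8 = 3.39592×10^8 km.
Transfer-ellipse semi-major axis a_t = (r₁ + r₂)/2 = (7.480×10^7 + 3.39592×10^8)/2 = 2.07196×10^8 km.
At r₁ the circular-orbit speed is v₁ = √(μ/r₁) = 42.100 km/s.
On the transfer ellipse at r₁, vis-viva gives v_p = √[μ(2/r₁ − 1/a_t)] = 53.898 km/s.
First burn Δv₁ = |v_p − v₁| = 11.798 km/s.
Circular speed at r₂: v₂ = √(μ/r₂) = 19.7585 km/s.
Transfer-orbit speed at r₂: v_a = √[μ(2/r₂ − 1/a_t)] = 11.8717 km/s.
Second burn Δv₂ = |v₂ − v_a| = 7.8868 km/s.
Δv = Δv₁ + Δv₂ = 11.798 + 7.8868 = 19.68 km/s.

Δv = 19.7 km/s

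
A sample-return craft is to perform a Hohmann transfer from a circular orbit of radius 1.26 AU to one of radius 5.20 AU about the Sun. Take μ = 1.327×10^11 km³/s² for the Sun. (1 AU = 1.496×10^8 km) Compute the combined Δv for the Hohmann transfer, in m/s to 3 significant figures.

Δv = 12000 m/s

In km: r₁ = 1.26 × 1.496×10^8 = 1.88496×10^8 km; r₂ = 5.20 × 1.496×10^8 = 7.7792×10^8 km.
The Hohmann ellipse has a_t = (r₁ + r₂)/2 = 4.83208×10^8 km.
Circular speed at r₁: v₁ = √(μ/r₁) = √(1.327×10^11/1.88496×10^8) = 26.5329 km/s.
Transfer-orbit speed at r₁ (vis-viva equation): v_p = √[μ(2/r₁ − 1/a_t)] = 33.6655 km/s.
First burn Δv₁ = |v_p − v₁| = 7.133 km/s.
Circular speed at r₂: v₂ = √(μ/r₂) = 13.06 km/s.
Transfer-orbit speed at r₂: v_a = √[μ(2/r₂ − 1/a_t)] = 8.157 km/s.
Second burn Δv₂ = |v₂ − v_a| = 4.903 km/s.
Total Δv = Δv₁ + Δv₂ = 12.04 km/s.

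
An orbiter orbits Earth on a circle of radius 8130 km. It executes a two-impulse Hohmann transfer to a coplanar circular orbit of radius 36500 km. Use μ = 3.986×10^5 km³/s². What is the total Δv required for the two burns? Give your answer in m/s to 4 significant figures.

Transfer-ellipse semi-major axis a_t = (r₁ + r₂)/2 = (8130 + 36500)/2 = 22315 km.
Circular speed at r₁: v₁ = √(μ/r₁) = √(3.986×10^5/8130) = 7.002 km/s.
Transfer-orbit speed at r₁ (vis-viva equation): v_p = √[μ(2/r₁ − 1/a_t)] = 8.955 km/s.
First burn Δv₁ = |v_p − v₁| = 1.953 km/s.
Circular speed at r₂: v₂ = √(μ/r₂) = 3.305 km/s.
Transfer-orbit speed at r₂: v_a = √[μ(2/r₂ − 1/a_t)] = 1.995 km/s.
Second burn Δv₂ = |v₂ − v_a| = 1.310 km/s.
Total Δv = Δv₁ + Δv₂ = 3.263 km/s.

Δv = 3263 m/s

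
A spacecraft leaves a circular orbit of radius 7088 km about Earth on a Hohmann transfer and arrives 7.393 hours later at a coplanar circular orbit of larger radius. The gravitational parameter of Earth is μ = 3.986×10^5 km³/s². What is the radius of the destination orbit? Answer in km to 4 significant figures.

r₂ = 54080 km

Transfer time t = 7.393 hours = 26614.8 s, and t = π√(a_t³/μ).
So a_t = (μ t²/π²)^(1/3) = (3.986×10^5 × (26614.8)² / π²)^(1/3) = 30584 km.
Since a_t = (r₁ + r₂)/2, r₂ = 2a_t − r₁ = 2×30584 − 7088 = 54080 km.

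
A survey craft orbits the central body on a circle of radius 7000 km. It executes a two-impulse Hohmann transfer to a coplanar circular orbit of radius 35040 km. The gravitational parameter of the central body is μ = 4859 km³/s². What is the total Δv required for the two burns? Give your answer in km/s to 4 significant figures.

Δv = 0.4000 km/s

Semi-major axis of the transfer orbit: a_t = (7000 + 35040)/2 = 21020 km.
Circular speed at r₁: v₁ = √(μ/r₁) = √(4859/7000) = 0.833152 km/s.
Transfer-orbit speed at r₁ (vis-viva): v_p = √[μ(2/r₁ − 1/a_t)] = 1.07570 km/s.
First burn Δv₁ = |v_p − v₁| = 0.2425 km/s.
Circular speed at r₂: v₂ = √(μ/r₂) = 0.3724 km/s.
Transfer-orbit speed at r₂: v_a = √[μ(2/r₂ − 1/a_t)] = 0.2149 km/s.
Second burn Δv₂ = |v₂ − v_a| = 0.1575 km/s.
Δv = Δv₁ + Δv₂ = 0.2425 + 0.1575 = 0.4000 km/s.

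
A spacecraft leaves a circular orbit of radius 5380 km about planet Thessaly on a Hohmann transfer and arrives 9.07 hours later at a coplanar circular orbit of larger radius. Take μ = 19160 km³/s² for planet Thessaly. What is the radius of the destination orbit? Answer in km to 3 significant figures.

r₂ = 20100 km

Transfer time t = 9.07 hours = 32652 s, and t = π√(a_t³/μ).
So a_t = (μ t²/π²)^(1/3) = (19160 × (32652)² / π²)^(1/3) = 12744 km.
Since a_t = (r₁ + r₂)/2, r₂ = 2a_t − r₁ = 2×12744 − 5380 = 20108 km.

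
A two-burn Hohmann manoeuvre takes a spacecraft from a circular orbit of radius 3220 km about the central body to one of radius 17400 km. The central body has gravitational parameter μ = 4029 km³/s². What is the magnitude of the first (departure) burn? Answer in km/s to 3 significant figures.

Δv₁ = 0.335 km/s

Semi-major axis of the transfer orbit: a_t = (3220 + 17400)/2 = 10310 km.
Circular speed at r = 3220 km: v_c = √(μ/r) = 1.1186 km/s.
Transfer-orbit speed at the same r (vis-viva, a = a_t): v_t = √[μ(2/r − 1/a_t)] = 1.4532 km/s.
Δv₁ = |v_t − v_c| = |1.4532 − 1.1186| = 0.3346 km/s.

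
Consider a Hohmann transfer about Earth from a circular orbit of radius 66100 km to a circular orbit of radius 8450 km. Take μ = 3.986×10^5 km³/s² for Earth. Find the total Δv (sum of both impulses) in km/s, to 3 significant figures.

Δv = 3.56 km/s

The Hohmann ellipse has a_t = (r₁ + r₂)/2 = 37275 km.
Circular speed at r₁: v₁ = √(μ/r₁) = √(3.986×10^5/66100) = 2.45566 km/s.
Transfer-orbit speed at r₁ (vis-viva): v_a = √[μ(2/r₁ − 1/a_t)] = 1.16920 km/s.
First burn Δv₁ = |v_a − v₁| = 1.286 km/s.
At r₂, v₂ = √(μ/r₂) = 6.868 km/s.
Transfer-orbit speed at r₂: v_p = √[μ(2/r₂ − 1/a_t)] = 9.146 km/s.
Second burn Δv₂ = |v₂ − v_p| = 2.278 km/s.
Δv = Δv₁ + Δv₂ = 1.286 + 2.278 = 3.564 km/s.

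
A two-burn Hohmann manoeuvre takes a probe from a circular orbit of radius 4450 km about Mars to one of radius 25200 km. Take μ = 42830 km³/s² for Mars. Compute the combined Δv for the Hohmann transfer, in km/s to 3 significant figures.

Δv = 1.53 km/s

Semi-major axis of the transfer orbit: a_t = (4450 + 25200)/2 = 14825 km.
At r₁ the circular-orbit speed is v₁ = √(μ/r₁) = 3.1024 km/s.
On the transfer ellipse at r₁, vis-viva equation gives v_p = √[μ(2/r₁ − 1/a_t)] = 4.0448 km/s.
First burn Δv₁ = |v_p − v₁| = 0.9424 km/s.
Circular speed at r₂: v₂ = √(μ/r₂) = 1.3037 km/s.
Transfer-orbit speed at r₂: v_a = √[μ(2/r₂ − 1/a_t)] = 0.71426 km/s.
Second burn Δv₂ = |v₂ − v_a| = 0.5894 km/s.
Δv = Δv₁ + Δv₂ = 0.9424 + 0.5894 = 1.532 km/s.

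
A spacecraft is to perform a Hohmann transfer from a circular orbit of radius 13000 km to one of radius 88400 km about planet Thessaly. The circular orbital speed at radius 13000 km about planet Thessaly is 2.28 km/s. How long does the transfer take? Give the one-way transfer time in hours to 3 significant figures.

From the circular-orbit relation v² = μ/r at r = 13000 km: μ = v²r = (2.28)² × 13000 = 67579.2 km³/s².
Transfer-ellipse semi-major axis a_t = (r₁ + r₂)/2 = (13000 + 88400)/2 = 50700 km.
Half the transfer-orbit period gives t = π√(a_t³/μ) = 1.380×10^5 s.
Converting: 1.380×10^5 s ÷ 3600 s/hour = 38.3 hours.

t = 38.3 hours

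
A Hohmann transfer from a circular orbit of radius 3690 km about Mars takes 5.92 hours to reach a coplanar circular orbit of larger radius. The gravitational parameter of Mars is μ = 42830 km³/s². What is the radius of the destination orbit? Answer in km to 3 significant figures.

Transfer time t = 5.92 hours = 21312 s, and t = π√(a_t³/μ).
So a_t = (μ t²/π²)^(1/3) = (42830 × (21312)² / π²)^(1/3) = 12538 km.
Since a_t = (r₁ + r₂)/2, r₂ = 2a_t − r₁ = 2×12538 − 3690 = 21386 km.

r₂ = 21400 km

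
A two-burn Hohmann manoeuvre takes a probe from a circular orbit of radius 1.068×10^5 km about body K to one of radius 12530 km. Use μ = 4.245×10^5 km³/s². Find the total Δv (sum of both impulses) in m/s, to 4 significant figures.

Semi-major axis of the transfer orbit: a_t = (1.068×10^5 + 12530)/2 = 59665 km.
Circular speed at r₁: v₁ = √(μ/r₁) = √(4.245×10^5/1.068×10^5) = 1.994 km/s.
Transfer-orbit speed at r₁ (v² = μ(2/r − 1/a)): v_a = √[μ(2/r₁ − 1/a_t)] = 0.9136 km/s.
First burn Δv₁ = |v_a − v₁| = 1.080 km/s.
Circular speed at r₂: v₂ = √(μ/r₂) = 5.8205 km/s.
Transfer-orbit speed at r₂: v_p = √[μ(2/r₂ − 1/a_t)] = 7.7873 km/s.
Second burn Δv₂ = |v₂ − v_p| = 1.967 km/s.
Total Δv = Δv₁ + Δv₂ = 3.047 km/s.

Δv = 3047 m/s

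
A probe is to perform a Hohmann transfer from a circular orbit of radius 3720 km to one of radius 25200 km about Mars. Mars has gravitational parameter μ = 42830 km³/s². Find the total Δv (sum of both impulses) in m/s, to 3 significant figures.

Δv = 1730 m/s

Transfer-ellipse semi-major axis a_t = (r₁ + r₂)/2 = (3720 + 25200)/2 = 14460 km.
At r₁ the circular-orbit speed is v₁ = √(μ/r₁) = 3.39315 km/s.
Transfer-orbit speed at r₁ (vis-viva): v_p = √[μ(2/r₁ − 1/a_t)] = 4.47939 km/s.
First burn Δv₁ = |v_p − v₁| = 1.0862 km/s.
Circular speed at r₂: v₂ = √(μ/r₂) = 1.30369 km/s.
Transfer-orbit speed at r₂: v_a = √[μ(2/r₂ − 1/a_t)] = 0.661243 km/s.
Second burn Δv₂ = |v₂ − v_a| = 0.64245 km/s.
Δv = Δv₁ + Δv₂ = 1.0862 + 0.64245 = 1.729 km/s.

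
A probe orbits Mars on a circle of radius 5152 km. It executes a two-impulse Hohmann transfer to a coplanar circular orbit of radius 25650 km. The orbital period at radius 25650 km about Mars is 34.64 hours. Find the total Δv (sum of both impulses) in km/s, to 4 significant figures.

From Kepler's third law T² = 4π²r³/μ at r = 25650 km, T = 34.64 hours = 34.64 × 3600 s = 1.24704×10^5 s: μ = 4π²r³/T² = 42841.1 km³/s².
The Hohmann ellipse has a_t = (r₁ + r₂)/2 = 15401 km.
Circular speed at r₁: v₁ = √(μ/r₁) = √(42841.1/5152) = 2.88365 km/s.
On the transfer ellipse at r₁, v² = μ(2/r − 1/a) gives v_p = √[μ(2/r₁ − 1/a_t)] = 3.72145 km/s.
First burn Δv₁ = |v_p − v₁| = 0.8378 km/s.
At r₂, v₂ = √(μ/r₂) = 1.2924 km/s.
Transfer-orbit speed at r₂: v_a = √[μ(2/r₂ − 1/a_t)] = 0.74748 km/s.
Second burn Δv₂ = |v₂ − v_a| = 0.5449 km/s.
Δv = Δv₁ + Δv₂ = 0.8378 + 0.5449 = 1.383 km/s.

Δv = 1.383 km/s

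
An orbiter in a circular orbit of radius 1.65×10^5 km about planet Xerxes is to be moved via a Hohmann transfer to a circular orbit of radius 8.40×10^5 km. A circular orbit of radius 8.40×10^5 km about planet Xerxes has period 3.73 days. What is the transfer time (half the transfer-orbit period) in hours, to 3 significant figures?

t = 20.7 hours

From Kepler's third law T² = 4π²r³/μ at r = 8.40×10^5 km, T = 3.73 days = 3.73 × 86400 s = 3.22272×10^5 s: μ = 4π²r³/T² = 2.25295×10^8 km³/s².
Transfer-ellipse semi-major axis a_t = (r₁ + r₂)/2 = (1.650×10^5 + 8.400×10^5)/2 = 5.025×10^5 km.
Half the transfer-orbit period gives t = π√(a_t³/μ) = 74560 s.
Converting: 74560 s ÷ 3600 s/hour = 20.7 hours.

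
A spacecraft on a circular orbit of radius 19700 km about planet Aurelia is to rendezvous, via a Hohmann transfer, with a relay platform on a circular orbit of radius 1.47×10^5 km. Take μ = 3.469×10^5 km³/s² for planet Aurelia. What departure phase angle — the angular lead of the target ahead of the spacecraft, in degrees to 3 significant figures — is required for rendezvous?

Semi-major axis of the transfer orbit: a_t = (19700 + 1.470×10^5)/2 = 83350 km.
The half-period of the transfer ellipse is t = π√(a_t³/μ) = 1.2835×10^5 s.
Target angular speed ω₂ = √(μ/r₂³) = 1.0450×10^-5 rad/s.
Angle swept by the target during transfer: ω₂·t = 1.3413 rad = 76.85°.
Arrival is 180° from departure on the ellipse, so φ = 180° − 76.85° = 103°.

φ = 103°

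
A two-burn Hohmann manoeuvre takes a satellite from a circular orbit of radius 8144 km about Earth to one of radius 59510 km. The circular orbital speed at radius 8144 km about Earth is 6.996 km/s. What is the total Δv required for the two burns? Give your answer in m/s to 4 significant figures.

From the circular-orbit relation v² = μ/r at r = 8144 km: μ = v²r = (6.996)² × 8144 = 3.98600×10^5 km³/s².
Semi-major axis of the transfer orbit: a_t = (8144 + 59510)/2 = 33827 km.
At r₁ the circular-orbit speed is v₁ = √(μ/r₁) = 6.996 km/s.
Transfer-orbit speed at r₁ (vis-viva): v_p = √[μ(2/r₁ − 1/a_t)] = 9.279 km/s.
First burn Δv₁ = |v_p − v₁| = 2.283 km/s.
At r₂, v₂ = √(μ/r₂) = 2.588 km/s.
Transfer-orbit speed at r₂: v_a = √[μ(2/r₂ − 1/a_t)] = 1.270 km/s.
Second burn Δv₂ = |v₂ − v_a| = 1.318 km/s.
Total Δv = Δv₁ + Δv₂ = 3.601 km/s.

Δv = 3601 m/s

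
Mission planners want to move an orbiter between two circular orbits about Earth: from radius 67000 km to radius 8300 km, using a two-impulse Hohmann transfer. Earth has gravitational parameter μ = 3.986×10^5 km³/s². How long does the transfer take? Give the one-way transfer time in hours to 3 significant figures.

Transfer-ellipse semi-major axis a_t = (r₁ + r₂)/2 = (67000 + 8300)/2 = 37650 km.
Transfer time t = π√(a_t³/μ) = π√((37650)³ / 3.986×10^5) = 36350 s.
Converting: 36350 s ÷ 3600 s/hour = 10.1 hours.

t = 10.1 hours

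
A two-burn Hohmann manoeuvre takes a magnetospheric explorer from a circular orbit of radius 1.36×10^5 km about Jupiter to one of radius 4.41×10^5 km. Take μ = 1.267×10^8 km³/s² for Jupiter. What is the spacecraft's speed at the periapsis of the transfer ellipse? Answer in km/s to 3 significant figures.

v = 37.7 km/s

Semi-major axis of the transfer orbit: a_t = (1.360×10^5 + 4.410×10^5)/2 = 2.885×10^5 km.
At periapsis, r = 1.360×10^5 km.
From the vis-viva equation, v = √[μ(2/r − 1/a_t)] = 37.74 km/s.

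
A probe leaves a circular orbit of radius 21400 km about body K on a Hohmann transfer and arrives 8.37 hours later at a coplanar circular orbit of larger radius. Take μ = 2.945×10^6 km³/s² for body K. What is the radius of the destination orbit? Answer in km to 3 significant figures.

r₂ = 1.08×10^5 km

Transfer time t = 8.37 hours = 30132 s, and t = π√(a_t³/μ).
So a_t = (μ t²/π²)^(1/3) = (2.945×10^6 × (30132)² / π²)^(1/3) = 64706 km.
Since a_t = (r₁ + r₂)/2, r₂ = 2a_t − r₁ = 2×64706 − 21400 = 1.08012×10^5 km.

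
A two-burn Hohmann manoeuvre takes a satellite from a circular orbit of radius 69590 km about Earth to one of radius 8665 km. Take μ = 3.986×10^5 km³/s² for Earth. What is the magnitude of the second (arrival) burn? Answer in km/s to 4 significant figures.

Δv₂ = 2.263 km/s

Semi-major axis of the transfer orbit: a_t = (69590 + 8665)/2 = 39127.5 km.
On the circular orbit at r = 8665 km, v_c = √(μ/r) = 6.782 km/s.
Transfer-orbit speed at the same r (vis-viva, a = a_t): v_t = √[μ(2/r − 1/a_t)] = 9.045 km/s.
Δv₂ = |v_t − v_c| = |9.045 − 6.782| = 2.263 km/s.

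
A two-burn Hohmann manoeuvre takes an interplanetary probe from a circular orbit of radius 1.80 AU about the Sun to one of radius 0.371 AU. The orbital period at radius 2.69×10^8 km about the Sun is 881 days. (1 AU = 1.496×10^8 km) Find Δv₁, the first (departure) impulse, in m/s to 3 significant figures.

From Kepler's third law T² = 4π²r³/μ at r = 2.69×10^8 km, T = 881 days = 881 × 86400 s = 7.61184×10^7 s: μ = 4π²r³/T² = 1.32629×10^11 km³/s².
In km: r₁ = 1.80 × 1.496×10^8 = 2.6928×10^8 km; r₂ = 0.371 × 1.496×10^8 = 5.55016×10^7 km.
The Hohmann ellipse has a_t = (r₁ + r₂)/2 = 1.623908×10^8 km.
Circular speed at r = 2.6928×10^8 km: v_c = √(μ/r) = 22.193 km/s.
Vis-viva on the transfer ellipse at r = 2.6928×10^8 km gives v_t = √[μ(2/r − 1/a_t)] = 12.974 km/s.
Δv₁ = |v_t − v_c| = |12.974 − 22.193| = 9.219 km/s.

Δv₁ = 9220 m/s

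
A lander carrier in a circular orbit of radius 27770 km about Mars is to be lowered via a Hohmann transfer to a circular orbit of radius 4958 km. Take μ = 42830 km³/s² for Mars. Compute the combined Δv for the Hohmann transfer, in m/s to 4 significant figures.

Semi-major axis of the transfer orbit: a_t = (27770 + 4958)/2 = 16364 km.
At r₁ the circular-orbit speed is v₁ = √(μ/r₁) = 1.2419 km/s.
Transfer-orbit speed at r₁ (vis-viva): v_a = √[μ(2/r₁ − 1/a_t)] = 0.68359 km/s.
First burn Δv₁ = |v_a − v₁| = 0.5583 km/s.
At r₂, v₂ = √(μ/r₂) = 2.9391 km/s.
Transfer-orbit speed at r₂: v_p = √[μ(2/r₂ − 1/a_t)] = 3.8288 km/s.
Second burn Δv₂ = |v₂ − v_p| = 0.8897 km/s.
Δv = Δv₁ + Δv₂ = 0.5583 + 0.8897 = 1.448 km/s.

Δv = 1448 m/s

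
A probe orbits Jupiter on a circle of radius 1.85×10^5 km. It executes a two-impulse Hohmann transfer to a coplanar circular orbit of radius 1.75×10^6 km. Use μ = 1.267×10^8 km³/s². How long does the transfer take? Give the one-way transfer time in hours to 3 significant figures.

t = 73.8 hours

Semi-major axis of the transfer orbit: a_t = (1.850×10^5 + 1.750×10^6)/2 = 9.675×10^5 km.
Half the transfer-orbit period gives t = π√(a_t³/μ) = 2.656×10^5 s.
Converting: 2.656×10^5 s ÷ 3600 s/hour = 73.8 hours.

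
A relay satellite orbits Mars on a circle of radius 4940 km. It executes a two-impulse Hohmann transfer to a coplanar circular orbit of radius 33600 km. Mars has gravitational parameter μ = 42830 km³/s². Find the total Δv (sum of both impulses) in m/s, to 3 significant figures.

The Hohmann ellipse has a_t = (r₁ + r₂)/2 = 19270 km.
Circular speed at r₁: v₁ = √(μ/r₁) = √(42830/4940) = 2.9445 km/s.
On the transfer ellipse at r₁, vis-viva equation gives v_p = √[μ(2/r₁ − 1/a_t)] = 3.8881 km/s.
First burn Δv₁ = |v_p − v₁| = 0.9436 km/s.
At r₂, v₂ = √(μ/r₂) = 1.129 km/s.
Transfer-orbit speed at r₂: v_a = √[μ(2/r₂ − 1/a_t)] = 0.5716 km/s.
Second burn Δv₂ = |v₂ − v_a| = 0.5574 km/s.
Δv = Δv₁ + Δv₂ = 0.9436 + 0.5574 = 1.501 km/s.

Δv = 1500 m/s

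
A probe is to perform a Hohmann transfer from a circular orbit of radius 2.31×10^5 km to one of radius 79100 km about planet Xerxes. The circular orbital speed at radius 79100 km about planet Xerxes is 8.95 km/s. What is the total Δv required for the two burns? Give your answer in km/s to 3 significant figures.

From the circular-orbit relation v² = μ/r at r = 79100 km: μ = v²r = (8.95)² × 79100 = 6.33611×10^6 km³/s².
The Hohmann ellipse has a_t = (r₁ + r₂)/2 = 1.5505×10^5 km.
At r₁ the circular-orbit speed is v₁ = √(μ/r₁) = 5.2373 km/s.
Transfer-orbit speed at r₁ (vis-viva): v_a = √[μ(2/r₁ − 1/a_t)] = 3.7407 km/s.
First burn Δv₁ = |v_a − v₁| = 1.497 km/s.
Circular speed at r₂: v₂ = √(μ/r₂) = 8.9500 km/s.
Transfer-orbit speed at r₂: v_p = √[μ(2/r₂ − 1/a_t)] = 10.924 km/s.
Second burn Δv₂ = |v₂ − v_p| = 1.974 km/s.
Δv = Δv₁ + Δv₂ = 1.497 + 1.974 = 3.471 km/s.

Δv = 3.47 km/s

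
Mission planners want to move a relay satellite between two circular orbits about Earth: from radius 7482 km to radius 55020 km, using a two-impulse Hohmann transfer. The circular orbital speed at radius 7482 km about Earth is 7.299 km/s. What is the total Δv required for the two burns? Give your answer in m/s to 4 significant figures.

Δv = 3760 m/s

From the circular-orbit relation v² = μ/r at r = 7482 km: μ = v²r = (7.299)² × 7482 = 3.98607×10^5 km³/s².
Semi-major axis of the transfer orbit: a_t = (7482 + 55020)/2 = 31251 km.
At r₁ the circular-orbit speed is v₁ = √(μ/r₁) = 7.2990 km/s.
On the transfer ellipse at r₁, v² = μ(2/r − 1/a) gives v_p = √[μ(2/r₁ − 1/a_t)] = 9.6848 km/s.
First burn Δv₁ = |v_p − v₁| = 2.3858 km/s.
Circular speed at r₂: v₂ = √(μ/r₂) = 2.6916 km/s.
Transfer-orbit speed at r₂: v_a = √[μ(2/r₂ − 1/a_t)] = 1.3170 km/s.
Second burn Δv₂ = |v₂ − v_a| = 1.3746 km/s.
Δv = Δv₁ + Δv₂ = 2.3858 + 1.3746 = 3.760 km/s.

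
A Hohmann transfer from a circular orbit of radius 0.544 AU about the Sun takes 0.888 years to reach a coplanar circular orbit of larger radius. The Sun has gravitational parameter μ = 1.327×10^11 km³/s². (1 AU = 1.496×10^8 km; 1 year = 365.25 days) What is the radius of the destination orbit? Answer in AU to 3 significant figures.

In km: r₁ = 0.544 × 1.496×10^8 = 8.13824×10^7 km.
Transfer time t = 0.888 years × 365.25 × 86400 s = 2.80231488×10^7 s, and t = π√(a_t³/μ).
So a_t = (μ t²/π²)^(1/3) = (1.327×10^11 × (2.80231488×10^7)² / π²)^(1/3) = 2.1938×10^8 km.
Since a_t = (r₁ + r₂)/2, r₂ = 2a_t − r₁ = 2×2.1938×10^8 − 8.13824×10^7 = 3.573776×10^8 km.
In AU: r₂ = 3.573776×10^8 / 1.496×10^8 = 2.39 AU.

r₂ = 2.39 AU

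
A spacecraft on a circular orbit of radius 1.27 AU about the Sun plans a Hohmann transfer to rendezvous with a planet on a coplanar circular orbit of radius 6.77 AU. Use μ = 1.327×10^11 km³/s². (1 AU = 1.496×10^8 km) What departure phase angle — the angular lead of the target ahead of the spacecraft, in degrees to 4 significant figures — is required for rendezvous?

φ = 97.64°

In km: r₁ = 1.27 × 1.496×10^8 = 1.89992×10^8 km; r₂ = 6.77 × 1.496×10^8 = 1.012792×10^9 km.
Transfer-ellipse semi-major axis a_t = (r₁ + r₂)/2 = (1.89992×10^8 + 1.012792×10^9)/2 = 6.01392×10^8 km.
Transfer time t = π√(a_t³/μ) = 1.2719×10^8 s.
The target's mean motion on its circular orbit is ω₂ = √(μ/r₂³) = 1.1302×10^-8 rad/s.
Angle swept by the target during transfer: ω₂·t = 1.4375 rad = 82.36°.
Arrival is 180° from departure on the ellipse, so φ = 180° − 82.36° = 97.64°.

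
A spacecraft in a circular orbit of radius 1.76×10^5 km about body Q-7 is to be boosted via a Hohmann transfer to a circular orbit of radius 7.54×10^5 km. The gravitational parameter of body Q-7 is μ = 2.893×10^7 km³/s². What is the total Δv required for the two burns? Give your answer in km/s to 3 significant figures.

Semi-major axis of the transfer orbit: a_t = (1.760×10^5 + 7.540×10^5)/2 = 4.650×10^5 km.
At r₁ the circular-orbit speed is v₁ = √(μ/r₁) = 12.821 km/s.
Transfer-orbit speed at r₁ (vis-viva): v_p = √[μ(2/r₁ − 1/a_t)] = 16.326 km/s.
First burn Δv₁ = |v_p − v₁| = 3.505 km/s.
Circular speed at r₂: v₂ = √(μ/r₂) = 6.194 km/s.
Transfer-orbit speed at r₂: v_a = √[μ(2/r₂ − 1/a_t)] = 3.811 km/s.
Second burn Δv₂ = |v₂ − v_a| = 2.383 km/s.
Δv = Δv₁ + Δv₂ = 3.505 + 2.383 = 5.888 km/s.

Δv = 5.89 km/s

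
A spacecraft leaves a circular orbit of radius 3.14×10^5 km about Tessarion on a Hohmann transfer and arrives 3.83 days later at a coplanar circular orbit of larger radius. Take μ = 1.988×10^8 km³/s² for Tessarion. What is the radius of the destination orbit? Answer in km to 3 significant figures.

r₂ = 2.29×10^6 km

Transfer time t = 3.83 days = 3.30912×10^5 s, and t = π√(a_t³/μ).
So a_t = (μ t²/π²)^(1/3) = (1.988×10^8 × (3.30912×10^5)² / π²)^(1/3) = 1.3017×10^6 km.
Since a_t = (r₁ + r₂)/2, r₂ = 2a_t − r₁ = 2×1.3017×10^6 − 3.140×10^5 = 2.2894×10^6 km.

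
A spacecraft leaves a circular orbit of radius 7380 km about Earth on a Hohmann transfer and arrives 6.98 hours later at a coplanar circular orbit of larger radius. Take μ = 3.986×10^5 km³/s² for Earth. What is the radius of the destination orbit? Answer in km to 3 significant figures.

Transfer time t = 6.98 hours = 25128 s, and t = π√(a_t³/μ).
So a_t = (μ t²/π²)^(1/3) = (3.986×10^5 × (25128)² / π²)^(1/3) = 29434 km.
Since a_t = (r₁ + r₂)/2, r₂ = 2a_t − r₁ = 2×29434 − 7380 = 51488 km.

r₂ = 51500 km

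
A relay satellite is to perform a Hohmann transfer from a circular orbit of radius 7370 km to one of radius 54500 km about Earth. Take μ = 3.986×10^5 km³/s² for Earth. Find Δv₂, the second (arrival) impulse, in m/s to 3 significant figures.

The Hohmann ellipse has a_t = (r₁ + r₂)/2 = 30935 km.
Circular speed at r = 54500 km: v_c = √(μ/r) = 2.704 km/s.
Transfer-orbit speed at the same r (vis-viva, a = a_t): v_t = √[μ(2/r − 1/a_t)] = 1.320 km/s.
Δv₂ = |v_t − v_c| = |1.320 − 2.704| = 1.384 km/s.

Δv₂ = 1380 m/s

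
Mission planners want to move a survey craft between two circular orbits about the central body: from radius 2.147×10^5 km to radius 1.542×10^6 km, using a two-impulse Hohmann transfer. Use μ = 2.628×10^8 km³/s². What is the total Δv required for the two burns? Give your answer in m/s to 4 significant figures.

Δv = 17970 m/s

Semi-major axis of the transfer orbit: a_t = (2.147×10^5 + 1.542×10^6)/2 = 8.7835×10^5 km.
Circular speed at r₁: v₁ = √(μ/r₁) = √(2.628×10^8/2.147×10^5) = 34.99 km/s.
On the transfer ellipse at r₁, vis-viva equation gives v_p = √[μ(2/r₁ − 1/a_t)] = 46.36 km/s.
First burn Δv₁ = |v_p − v₁| = 11.37 km/s.
At r₂, v₂ = √(μ/r₂) = 13.0548 km/s.
Transfer-orbit speed at r₂: v_a = √[μ(2/r₂ − 1/a_t)] = 6.45435 km/s.
Second burn Δv₂ = |v₂ − v_a| = 6.600 km/s.
Δv = Δv₁ + Δv₂ = 11.37 + 6.600 = 17.97 km/s.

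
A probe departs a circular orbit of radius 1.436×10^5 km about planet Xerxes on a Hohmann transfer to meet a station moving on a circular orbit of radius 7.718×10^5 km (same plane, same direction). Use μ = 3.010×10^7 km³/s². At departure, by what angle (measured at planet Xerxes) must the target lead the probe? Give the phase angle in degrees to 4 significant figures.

φ = 97.80°

Semi-major axis of the transfer orbit: a_t = (1.436×10^5 + 7.718×10^5)/2 = 4.577×10^5 km.
Transfer time t = π√(a_t³/μ) = 1.7731×10^5 s.
The target's mean motion on its circular orbit is ω₂ = √(μ/r₂³) = 8.0914×10^-6 rad/s.
Angle swept by the target during transfer: ω₂·t = 1.4347 rad = 82.20°.
The probe traverses 180° on the transfer ellipse, so the target must lead by 180° − 82.20° = 97.80°.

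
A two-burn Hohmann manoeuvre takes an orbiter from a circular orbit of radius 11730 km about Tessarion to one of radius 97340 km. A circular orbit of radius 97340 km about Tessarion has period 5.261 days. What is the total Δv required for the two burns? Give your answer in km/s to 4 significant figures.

From Kepler's third law T² = 4π²r³/μ at r = 97340 km, T = 5.261 days = 5.261 × 86400 s = 4.545504×10^5 s: μ = 4π²r³/T² = 1.76226×10^5 km³/s².
The Hohmann ellipse has a_t = (r₁ + r₂)/2 = 54535 km.
Circular speed at r₁: v₁ = √(μ/r₁) = √(1.76226×10^5/11730) = 3.8760 km/s.
On the transfer ellipse at r₁, vis-viva equation gives v_p = √[μ(2/r₁ − 1/a_t)] = 5.1784 km/s.
First burn Δv₁ = |v_p − v₁| = 1.3024 km/s.
Circular speed at r₂: v₂ = √(μ/r₂) = 1.345517 km/s.
Transfer-orbit speed at r₂: v_a = √[μ(2/r₂ − 1/a_t)] = 0.6240229 km/s.
Second burn Δv₂ = |v₂ − v_a| = 0.72149 km/s.
Total Δv = Δv₁ + Δv₂ = 2.024 km/s.

Δv = 2.024 km/s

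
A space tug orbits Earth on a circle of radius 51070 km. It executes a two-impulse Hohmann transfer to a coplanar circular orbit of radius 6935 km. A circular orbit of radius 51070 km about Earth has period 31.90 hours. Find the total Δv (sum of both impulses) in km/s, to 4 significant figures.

Δv = 3.907 km/s

From Kepler's third law T² = 4π²r³/μ at r = 51070 km, T = 31.90 hours = 31.90 × 3600 s = 1.1484×10^5 s: μ = 4π²r³/T² = 3.98723×10^5 km³/s².
Transfer-ellipse semi-major axis a_t = (r₁ + r₂)/2 = (51070 + 6935)/2 = 29002.5 km.
At r₁ the circular-orbit speed is v₁ = √(μ/r₁) = 2.794 km/s.
On the transfer ellipse at r₁, vis-viva gives v_a = √[μ(2/r₁ − 1/a_t)] = 1.366 km/s.
First burn Δv₁ = |v_a − v₁| = 1.428 km/s.
At r₂, v₂ = √(μ/r₂) = 7.58250 km/s.
Transfer-orbit speed at r₂: v_p = √[μ(2/r₂ − 1/a_t)] = 10.0618 km/s.
Second burn Δv₂ = |v₂ − v_p| = 2.479 km/s.
Δv = Δv₁ + Δv₂ = 1.428 + 2.479 = 3.907 km/s.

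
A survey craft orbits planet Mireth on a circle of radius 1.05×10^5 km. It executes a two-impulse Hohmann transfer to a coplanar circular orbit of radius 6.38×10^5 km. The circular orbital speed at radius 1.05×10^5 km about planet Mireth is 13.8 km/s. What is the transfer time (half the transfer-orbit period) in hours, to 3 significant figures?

From the circular-orbit relation v² = μ/r at r = 1.05×10^5 km: μ = v²r = (13.8)² × 1.05×10^5 = 1.99962×10^7 km³/s².
Semi-major axis of the transfer orbit: a_t = (1.050×10^5 + 6.380×10^5)/2 = 3.715×10^5 km.
Half the transfer-orbit period gives t = π√(a_t³/μ) = 1.591×10^5 s.
Converting: 1.591×10^5 s ÷ 3600 s/hour = 44.2 hours.

t = 44.2 hours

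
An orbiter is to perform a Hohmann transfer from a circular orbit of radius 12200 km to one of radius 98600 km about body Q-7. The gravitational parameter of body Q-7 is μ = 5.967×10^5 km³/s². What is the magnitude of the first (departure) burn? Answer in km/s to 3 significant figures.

Semi-major axis of the transfer orbit: a_t = (12200 + 98600)/2 = 55400 km.
On the circular orbit at r = 12200 km, v_c = √(μ/r) = 6.994 km/s.
Vis-viva on the transfer ellipse at r = 12200 km gives v_t = √[μ(2/r − 1/a_t)] = 9.330 km/s.
Δv₁ = |v_t − v_c| = |9.330 − 6.994| = 2.336 km/s.

Δv₁ = 2.34 km/s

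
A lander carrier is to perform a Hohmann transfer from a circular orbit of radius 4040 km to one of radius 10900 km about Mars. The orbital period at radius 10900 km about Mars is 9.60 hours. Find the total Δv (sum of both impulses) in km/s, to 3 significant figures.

From Kepler's third law T² = 4π²r³/μ at r = 10900 km, T = 9.60 hours = 9.60 × 3600 s = 34560 s: μ = 4π²r³/T² = 42804.7 km³/s².
Transfer-ellipse semi-major axis a_t = (r₁ + r₂)/2 = (4040 + 10900)/2 = 7470 km.
Circular speed at r₁: v₁ = √(μ/r₁) = √(42804.7/4040) = 3.25503 km/s.
Transfer-orbit speed at r₁ (v² = μ(2/r − 1/a)): v_p = √[μ(2/r₁ − 1/a_t)] = 3.93195 km/s.
First burn Δv₁ = |v_p − v₁| = 0.6769 km/s.
At r₂, v₂ = √(μ/r₂) = 1.98168 km/s.
Transfer-orbit speed at r₂: v_a = √[μ(2/r₂ − 1/a_t)] = 1.45735 km/s.
Second burn Δv₂ = |v₂ − v_a| = 0.5243 km/s.
Total Δv = Δv₁ + Δv₂ = 1.201 km/s.

Δv = 1.20 km/s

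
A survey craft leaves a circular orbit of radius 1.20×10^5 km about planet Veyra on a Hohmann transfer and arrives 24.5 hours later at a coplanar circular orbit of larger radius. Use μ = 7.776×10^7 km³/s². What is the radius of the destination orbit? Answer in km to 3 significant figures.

Transfer time t = 24.5 hours = 88200 s, and t = π√(a_t³/μ).
So a_t = (μ t²/π²)^(1/3) = (7.776×10^7 × (88200)² / π²)^(1/3) = 3.9427×10^5 km.
Since a_t = (r₁ + r₂)/2, r₂ = 2a_t − r₁ = 2×3.9427×10^5 − 1.200×10^5 = 6.6854×10^5 km.

r₂ = 6.69×10^5 km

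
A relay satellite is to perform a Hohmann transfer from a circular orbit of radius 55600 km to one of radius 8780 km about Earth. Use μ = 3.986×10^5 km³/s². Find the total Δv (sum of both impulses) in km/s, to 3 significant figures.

Δv = 3.40 km/s

Transfer-ellipse semi-major axis a_t = (r₁ + r₂)/2 = (55600 + 8780)/2 = 32190 km.
At r₁ the circular-orbit speed is v₁ = √(μ/r₁) = 2.677511 km/s.
Transfer-orbit speed at r₁ (v² = μ(2/r − 1/a)): v_a = √[μ(2/r₁ − 1/a_t)] = 1.398357 km/s.
First burn Δv₁ = |v_a − v₁| = 1.279154 km/s.
At r₂, v₂ = √(μ/r₂) = 6.7378508 km/s.
Transfer-orbit speed at r₂: v_p = √[μ(2/r₂ − 1/a_t)] = 8.8551984 km/s.
Second burn Δv₂ = |v₂ − v_p| = 2.117348 km/s.
Δv = Δv₁ + Δv₂ = 1.279154 + 2.117348 = 3.397 km/s.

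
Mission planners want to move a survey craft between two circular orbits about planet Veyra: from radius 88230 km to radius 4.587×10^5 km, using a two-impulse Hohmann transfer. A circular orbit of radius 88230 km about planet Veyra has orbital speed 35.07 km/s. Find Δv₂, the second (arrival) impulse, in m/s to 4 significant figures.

From the circular-orbit relation v² = μ/r at r = 88230 km: μ = v²r = (35.07)² × 88230 = 1.08515×10^8 km³/s².
Transfer-ellipse semi-major axis a_t = (r₁ + r₂)/2 = (88230 + 4.587×10^5)/2 = 2.73465×10^5 km.
On the circular orbit at r = 4.587×10^5 km, v_c = √(μ/r) = 15.38 km/s.
Vis-viva on the transfer ellipse at r = 4.587×10^5 km gives v_t = √[μ(2/r − 1/a_t)] = 8.736 km/s.
Δv₂ = |v_t − v_c| = |8.736 − 15.38| = 6.644 km/s.

Δv₂ = 6644 m/s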